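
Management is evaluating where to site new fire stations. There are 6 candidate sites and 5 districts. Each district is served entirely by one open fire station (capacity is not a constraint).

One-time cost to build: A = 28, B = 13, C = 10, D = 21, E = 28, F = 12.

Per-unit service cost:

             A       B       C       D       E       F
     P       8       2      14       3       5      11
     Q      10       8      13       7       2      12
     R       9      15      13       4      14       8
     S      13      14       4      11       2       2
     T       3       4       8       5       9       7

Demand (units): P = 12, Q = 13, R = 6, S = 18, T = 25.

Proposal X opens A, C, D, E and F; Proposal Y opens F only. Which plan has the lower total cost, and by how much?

Proposal X: {A, C, D, E, F}: P→D 3·12=36, Q→E 2·13=26, R→D 4·6=24, S→E 2·18=36, T→A 3·25=75. Service 197; fixed 99; total 296.
Proposal Y: {F}: P→F 11·12=132, Q→F 12·13=156, R→F 8·6=48, S→F 2·18=36, T→F 7·25=175. Service 547; fixed 12; total 559.
Difference: |296 − 559| = 263.

Proposal X is cheaper by 263.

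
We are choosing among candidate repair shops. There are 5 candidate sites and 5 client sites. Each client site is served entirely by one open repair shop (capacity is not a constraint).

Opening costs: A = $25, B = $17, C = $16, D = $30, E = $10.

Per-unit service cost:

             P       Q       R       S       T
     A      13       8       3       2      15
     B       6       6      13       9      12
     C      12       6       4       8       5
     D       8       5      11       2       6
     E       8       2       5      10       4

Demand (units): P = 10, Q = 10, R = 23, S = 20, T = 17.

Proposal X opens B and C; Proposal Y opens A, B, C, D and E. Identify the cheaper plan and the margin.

Proposal Y is cheaper by 135.

Proposal X: {B, C}: P→B 6·10=60, Q→B 6·10=60, R→C 4·23=92, S→C 8·20=160, T→C 5·17=85. Service 457; fixed 33; total 490.
Proposal Y: {A, B, C, D, E}: P→B 6·10=60, Q→E 2·10=20, R→A 3·23=69, S→A 2·20=40, T→E 4·17=68. Service 257; fixed 98; total 355.
Difference: |490 − 355| = 135.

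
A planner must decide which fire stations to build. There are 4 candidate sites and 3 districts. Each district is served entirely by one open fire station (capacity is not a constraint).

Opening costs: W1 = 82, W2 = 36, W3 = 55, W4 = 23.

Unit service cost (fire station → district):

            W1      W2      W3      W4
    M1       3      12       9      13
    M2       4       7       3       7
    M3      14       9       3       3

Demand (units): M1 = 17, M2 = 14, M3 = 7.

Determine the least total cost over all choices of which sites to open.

For any fixed open set, each district goes to its cheapest open site; total = fixed + service.
{W1, W4}: M1→W1 3·17=51, M2→W1 4·14=56, M3→W4 3·7=21. Service 128; fixed 105; total 233.
{W1, W3}: M1→W1 3·17=51, M2→W3 3·14=42, M3→W3 3·7=21. Service 114; fixed 137; total 251.
{W1, W2, W4}: service 128 + fixed 141 = 269
{W1, W2, W3, W4}: service 114 + fixed 196 = 310
No other subset beats 233.

Minimum total cost: 233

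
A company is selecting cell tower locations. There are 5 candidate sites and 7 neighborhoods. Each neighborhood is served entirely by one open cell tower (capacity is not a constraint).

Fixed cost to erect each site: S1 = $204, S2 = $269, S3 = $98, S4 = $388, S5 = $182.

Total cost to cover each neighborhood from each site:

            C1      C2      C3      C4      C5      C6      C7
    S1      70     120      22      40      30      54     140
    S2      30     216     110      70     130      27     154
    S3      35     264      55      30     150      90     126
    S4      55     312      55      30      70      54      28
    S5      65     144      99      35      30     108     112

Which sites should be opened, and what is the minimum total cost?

Open S1 only; minimum total cost 680.

For any fixed open set, each neighborhood goes to its cheapest open site; total = fixed + service.
{S1}: C1→S1 70, C2→S1 120, C3→S1 22, C4→S1 40, C5→S1 30, C6→S1 54, C7→S1 140. Service 476; fixed 204; total 680.
{S1, S3}: C1→S3 35, C2→S1 120, C3→S1 22, C4→S3 30, C5→S1 30, C6→S1 54, C7→S3 126. Service 417; fixed 302; total 719.
{S5}: service 593 + fixed 182 = 775
{S1, S2, S3, S4, S5}: service 287 + fixed 1141 = 1428
No other subset beats 680.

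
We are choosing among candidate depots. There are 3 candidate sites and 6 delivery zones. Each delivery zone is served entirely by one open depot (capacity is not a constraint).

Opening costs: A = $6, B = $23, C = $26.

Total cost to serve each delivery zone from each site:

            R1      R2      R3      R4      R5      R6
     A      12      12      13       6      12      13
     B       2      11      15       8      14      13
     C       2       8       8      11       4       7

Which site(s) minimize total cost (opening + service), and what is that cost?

For any fixed open set, each delivery zone goes to its cheapest open site; total = fixed + service.
{C}: R1→C 2, R2→C 8, R3→C 8, R4→C 11, R5→C 4, R6→C 7. Service 40; fixed 26; total 66.
{A, C}: R1→C 2, R2→C 8, R3→C 8, R4→A 6, R5→C 4, R6→C 7. Service 35; fixed 32; total 67.
{A}: service 68 + fixed 6 = 74
{A, B, C}: R1→B 2, R2→C 8, R3→C 8, R4→A 6, R5→C 4, R6→C 7. Service 35; fixed 55; total 90.
(All 7 nonempty subsets were checked; C only is lowest.)

Open C only; minimum total cost 66.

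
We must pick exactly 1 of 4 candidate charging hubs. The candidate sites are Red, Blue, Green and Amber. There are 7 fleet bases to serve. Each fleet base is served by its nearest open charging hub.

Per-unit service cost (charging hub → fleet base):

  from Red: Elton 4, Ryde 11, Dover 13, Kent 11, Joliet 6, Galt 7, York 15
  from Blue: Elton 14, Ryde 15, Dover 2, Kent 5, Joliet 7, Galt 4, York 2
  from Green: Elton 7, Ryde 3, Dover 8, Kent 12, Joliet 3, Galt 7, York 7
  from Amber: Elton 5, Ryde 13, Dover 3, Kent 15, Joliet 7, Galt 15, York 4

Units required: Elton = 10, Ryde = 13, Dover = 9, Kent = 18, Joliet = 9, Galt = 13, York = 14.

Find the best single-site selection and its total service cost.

Choose Blue only; total service cost 586.

With exactly 1 open, each fleet base uses its cheapest among the chosen.
{Blue}: Elton→Blue 14·10=140, Ryde→Blue 15·13=195, Dover→Blue 2·9=18, Kent→Blue 5·18=90, Joliet→Blue 7·9=63, Galt→Blue 4·13=52, York→Blue 2·14=28. Service cost 586.
{Green}: service cost 613
{Amber}: service cost 830
Among all 4 size-1 choices, {Blue} is lowest.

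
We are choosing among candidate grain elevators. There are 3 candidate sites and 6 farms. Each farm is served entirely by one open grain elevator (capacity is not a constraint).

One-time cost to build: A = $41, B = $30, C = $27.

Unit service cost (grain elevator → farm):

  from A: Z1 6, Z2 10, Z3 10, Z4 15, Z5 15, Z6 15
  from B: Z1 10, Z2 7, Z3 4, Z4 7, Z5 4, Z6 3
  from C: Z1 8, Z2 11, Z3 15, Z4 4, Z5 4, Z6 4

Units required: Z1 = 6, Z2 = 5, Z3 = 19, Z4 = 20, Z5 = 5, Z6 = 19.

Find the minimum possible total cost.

For any fixed open set, each farm goes to its cheapest open site; total = fixed + service.
{B, C}: Z1→C 8·6=48, Z2→B 7·5=35, Z3→B 4·19=76, Z4→C 4·20=80, Z5→B 4·5=20, Z6→B 3·19=57. Service 316; fixed 57; total 373.
{A, B, C}: Z1→A 6·6=36, Z2→B 7·5=35, Z3→B 4·19=76, Z4→C 4·20=80, Z5→B 4·5=20, Z6→B 3·19=57. Service 304; fixed 98; total 402.
{B}: service 388 + fixed 30 = 418
{C}: service 564 + fixed 27 = 591
No other subset beats 373.

Minimum total cost: 373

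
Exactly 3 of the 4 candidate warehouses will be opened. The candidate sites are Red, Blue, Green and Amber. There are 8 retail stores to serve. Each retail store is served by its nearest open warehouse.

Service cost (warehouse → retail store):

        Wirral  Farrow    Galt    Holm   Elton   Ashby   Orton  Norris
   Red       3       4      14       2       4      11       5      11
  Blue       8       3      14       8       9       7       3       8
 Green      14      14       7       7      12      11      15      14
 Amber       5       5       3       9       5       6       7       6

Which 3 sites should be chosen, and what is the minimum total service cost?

Choose Red, Blue and Amber; total service cost 30.

With exactly 3 open, each retail store uses its cheapest among the chosen.
{Red, Blue, Amber}: Wirral→Red 3, Farrow→Blue 3, Galt→Amber 3, Holm→Red 2, Elton→Red 4, Ashby→Amber 6, Orton→Blue 3, Norris→Amber 6. Service cost 30.
{Red, Green, Amber}: service cost 33
{Red, Blue, Green}: service cost 37
Among all 4 size-3 choices, {Red, Blue, Amber} is lowest.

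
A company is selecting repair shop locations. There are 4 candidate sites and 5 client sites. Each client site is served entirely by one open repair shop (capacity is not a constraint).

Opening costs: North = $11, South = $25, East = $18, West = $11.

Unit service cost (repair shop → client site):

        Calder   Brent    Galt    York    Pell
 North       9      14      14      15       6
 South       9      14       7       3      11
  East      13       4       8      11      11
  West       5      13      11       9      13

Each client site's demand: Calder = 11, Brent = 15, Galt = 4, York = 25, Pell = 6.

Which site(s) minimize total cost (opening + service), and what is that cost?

For any fixed open set, each client site goes to its cheapest open site; total = fixed + service.
{North, South, East, West}: Calder→West 5·11=55, Brent→East 4·15=60, Galt→South 7·4=28, York→South 3·25=75, Pell→North 6·6=36. Service 254; fixed 65; total 319.
{South, East, West}: Calder→West 5·11=55, Brent→East 4·15=60, Galt→South 7·4=28, York→South 3·25=75, Pell→South 11·6=66. Service 284; fixed 54; total 338.
{North, South, East}: service 298 + fixed 54 = 352
{North}: service 776 + fixed 11 = 787
No other subset beats 319.

Open North, South, East and West; minimum total cost 319.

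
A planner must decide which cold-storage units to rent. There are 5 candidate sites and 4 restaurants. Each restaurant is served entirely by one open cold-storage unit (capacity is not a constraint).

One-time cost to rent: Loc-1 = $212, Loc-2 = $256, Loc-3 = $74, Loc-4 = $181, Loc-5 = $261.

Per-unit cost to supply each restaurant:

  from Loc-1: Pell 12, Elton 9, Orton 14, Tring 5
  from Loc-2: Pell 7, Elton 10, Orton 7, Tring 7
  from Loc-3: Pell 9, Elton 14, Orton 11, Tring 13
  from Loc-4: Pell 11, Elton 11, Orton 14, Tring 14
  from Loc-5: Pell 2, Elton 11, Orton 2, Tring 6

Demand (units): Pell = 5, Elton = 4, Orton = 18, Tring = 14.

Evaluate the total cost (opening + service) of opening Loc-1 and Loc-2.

Total cost: 735

Each restaurant is assigned to its cheapest site among the open ones.
{Loc-1, Loc-2}: Pell→Loc-2 7·5=35, Elton→Loc-1 9·4=36, Orton→Loc-2 7·18=126, Tring→Loc-1 5·14=70. Service 267; fixed 468; total 735.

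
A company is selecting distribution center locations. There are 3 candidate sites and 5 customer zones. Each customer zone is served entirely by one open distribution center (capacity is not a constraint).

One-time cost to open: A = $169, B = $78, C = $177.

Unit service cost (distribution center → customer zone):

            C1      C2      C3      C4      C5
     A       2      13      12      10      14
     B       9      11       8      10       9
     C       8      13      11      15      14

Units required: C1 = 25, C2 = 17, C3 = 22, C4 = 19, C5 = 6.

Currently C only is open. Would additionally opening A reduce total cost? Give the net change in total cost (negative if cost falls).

Current service cost with {C}: 1032.
Adding A: each customer zone re-picks its cheapest; new service cost 787, saving 245.
Extra fixed cost: 169. Net change = 169 − 245 = -76.
(Totals: 1209 → 1133.)

Yes — net change −76 (cost falls by 76).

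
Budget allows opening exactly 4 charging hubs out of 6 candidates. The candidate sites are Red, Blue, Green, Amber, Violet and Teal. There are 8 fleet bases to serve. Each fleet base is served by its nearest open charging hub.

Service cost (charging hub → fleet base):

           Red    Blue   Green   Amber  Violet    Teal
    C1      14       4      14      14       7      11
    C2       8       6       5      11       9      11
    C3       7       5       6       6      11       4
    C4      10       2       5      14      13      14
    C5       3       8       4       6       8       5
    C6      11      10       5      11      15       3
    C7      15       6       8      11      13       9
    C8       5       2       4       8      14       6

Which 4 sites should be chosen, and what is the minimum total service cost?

With exactly 4 open, each fleet base uses its cheapest among the chosen.
{Red, Blue, Green, Teal}: C1→Blue 4, C2→Green 5, C3→Teal 4, C4→Blue 2, C5→Red 3, C6→Teal 3, C7→Blue 6, C8→Blue 2. Service cost 29.
{Red, Blue, Amber, Teal}: service cost 30
{Red, Blue, Violet, Teal}: service cost 30
Among all 15 size-4 choices, {Red, Blue, Green, Teal} is lowest.

Choose Red, Blue, Green and Teal; total service cost 29.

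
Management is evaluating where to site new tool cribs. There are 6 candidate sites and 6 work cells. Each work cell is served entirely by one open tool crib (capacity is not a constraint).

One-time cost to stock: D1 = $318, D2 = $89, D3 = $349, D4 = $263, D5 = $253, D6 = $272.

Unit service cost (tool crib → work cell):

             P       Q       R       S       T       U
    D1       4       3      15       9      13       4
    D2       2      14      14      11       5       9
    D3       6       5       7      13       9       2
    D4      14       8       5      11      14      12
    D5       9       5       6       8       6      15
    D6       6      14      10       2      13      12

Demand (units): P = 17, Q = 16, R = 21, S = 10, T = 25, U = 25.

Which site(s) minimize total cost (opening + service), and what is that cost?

For any fixed open set, each work cell goes to its cheapest open site; total = fixed + service.
{D2, D3}: P→D2 2·17=34, Q→D3 5·16=80, R→D3 7·21=147, S→D2 11·10=110, T→D2 5·25=125, U→D3 2·25=50. Service 546; fixed 438; total 984.
{D2, D5}: service 670 + fixed 342 = 1012
{D2, D4}: P→D2 2·17=34, Q→D4 8·16=128, R→D4 5·21=105, S→D2 11·10=110, T→D2 5·25=125, U→D2 9·25=225. Service 727; fixed 352; total 1079.
{D1, D2, D3, D4, D5, D6}: P→D2 2·17=34, Q→D1 3·16=48, R→D4 5·21=105, S→D6 2·10=20, T→D2 5·25=125, U→D3 2·25=50. Service 382; fixed 1544; total 1926.
No other subset beats 984.

Open D2 and D3; minimum total cost 984.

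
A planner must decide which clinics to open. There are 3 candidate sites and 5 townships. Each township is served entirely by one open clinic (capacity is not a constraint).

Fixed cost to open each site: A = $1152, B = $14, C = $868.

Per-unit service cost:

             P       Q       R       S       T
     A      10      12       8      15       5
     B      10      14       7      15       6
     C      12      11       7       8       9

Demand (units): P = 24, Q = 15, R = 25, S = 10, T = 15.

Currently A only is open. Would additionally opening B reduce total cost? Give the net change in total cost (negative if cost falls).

Current service cost with {A}: 845.
Adding B: each township re-picks its cheapest; new service cost 820, saving 25.
Extra fixed cost: 14. Net change = 14 − 25 = -11.
(Totals: 1997 → 1986.)

Yes — net change −11 (cost falls by 11).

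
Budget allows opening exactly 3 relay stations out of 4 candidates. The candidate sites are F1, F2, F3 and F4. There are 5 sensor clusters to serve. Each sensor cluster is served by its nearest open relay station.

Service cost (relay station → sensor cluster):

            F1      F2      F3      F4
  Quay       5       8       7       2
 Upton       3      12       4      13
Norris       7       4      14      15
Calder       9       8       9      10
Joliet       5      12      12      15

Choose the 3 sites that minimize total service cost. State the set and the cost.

With exactly 3 open, each sensor cluster uses its cheapest among the chosen.
{F1, F2, F4}: Quay→F4 2, Upton→F1 3, Norris→F2 4, Calder→F2 8, Joliet→F1 5. Service cost 22.
{F1, F2, F3}: service cost 25
{F1, F3, F4}: service cost 26
Among all 4 size-3 choices, {F1, F2, F4} is lowest.

Choose F1, F2 and F4; total service cost 22.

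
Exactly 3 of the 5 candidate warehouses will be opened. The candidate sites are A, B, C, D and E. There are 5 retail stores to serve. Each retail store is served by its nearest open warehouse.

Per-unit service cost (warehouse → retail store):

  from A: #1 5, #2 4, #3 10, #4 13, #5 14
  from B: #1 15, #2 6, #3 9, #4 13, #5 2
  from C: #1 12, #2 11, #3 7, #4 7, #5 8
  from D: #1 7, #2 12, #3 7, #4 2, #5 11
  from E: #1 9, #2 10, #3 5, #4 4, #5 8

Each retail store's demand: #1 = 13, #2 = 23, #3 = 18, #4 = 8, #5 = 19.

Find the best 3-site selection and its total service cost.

Choose A, B and E; total service cost 317.

With exactly 3 open, each retail store uses its cheapest among the chosen.
{A, B, E}: #1→A 5·13=65, #2→A 4·23=92, #3→E 5·18=90, #4→E 4·8=32, #5→B 2·19=38. Service cost 317.
{A, B, D}: service cost 337
{B, D, E}: service cost 373
Among all 10 size-3 choices, {A, B, E} is lowest.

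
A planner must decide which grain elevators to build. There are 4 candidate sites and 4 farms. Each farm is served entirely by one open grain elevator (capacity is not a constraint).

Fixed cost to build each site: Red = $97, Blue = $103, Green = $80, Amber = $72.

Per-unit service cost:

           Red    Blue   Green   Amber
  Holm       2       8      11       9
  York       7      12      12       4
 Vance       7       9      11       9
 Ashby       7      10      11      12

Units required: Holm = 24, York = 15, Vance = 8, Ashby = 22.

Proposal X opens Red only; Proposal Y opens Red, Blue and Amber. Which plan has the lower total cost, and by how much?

Proposal X is cheaper by 130.

Proposal X: {Red}: Holm→Red 2·24=48, York→Red 7·15=105, Vance→Red 7·8=56, Ashby→Red 7·22=154. Service 363; fixed 97; total 460.
Proposal Y: {Red, Blue, Amber}: Holm→Red 2·24=48, York→Amber 4·15=60, Vance→Red 7·8=56, Ashby→Red 7·22=154. Service 318; fixed 272; total 590.
Difference: |460 − 590| = 130.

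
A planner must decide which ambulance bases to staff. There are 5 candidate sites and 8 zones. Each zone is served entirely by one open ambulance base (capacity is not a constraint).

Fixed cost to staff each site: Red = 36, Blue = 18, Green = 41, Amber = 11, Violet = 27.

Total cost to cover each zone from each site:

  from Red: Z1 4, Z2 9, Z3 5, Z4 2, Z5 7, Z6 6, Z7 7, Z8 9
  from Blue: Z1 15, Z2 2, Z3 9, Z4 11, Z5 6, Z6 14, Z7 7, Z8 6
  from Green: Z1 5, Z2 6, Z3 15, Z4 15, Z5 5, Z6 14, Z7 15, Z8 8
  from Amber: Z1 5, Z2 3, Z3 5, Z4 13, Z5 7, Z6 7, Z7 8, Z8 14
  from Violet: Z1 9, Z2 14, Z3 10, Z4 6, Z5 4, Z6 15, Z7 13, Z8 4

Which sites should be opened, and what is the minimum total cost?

For any fixed open set, each zone goes to its cheapest open site; total = fixed + service.
{Amber}: Z1→Amber 5, Z2→Amber 3, Z3→Amber 5, Z4→Amber 13, Z5→Amber 7, Z6→Amber 7, Z7→Amber 8, Z8→Amber 14. Service 62; fixed 11; total 73.
{Blue, Amber}: Z1→Amber 5, Z2→Blue 2, Z3→Amber 5, Z4→Blue 11, Z5→Blue 6, Z6→Amber 7, Z7→Blue 7, Z8→Blue 6. Service 49; fixed 29; total 78.
{Amber, Violet}: service 42 + fixed 38 = 80
{Red, Blue, Green, Amber, Violet}: service 34 + fixed 133 = 167
No other subset beats 73.

Open Amber only; minimum total cost 73.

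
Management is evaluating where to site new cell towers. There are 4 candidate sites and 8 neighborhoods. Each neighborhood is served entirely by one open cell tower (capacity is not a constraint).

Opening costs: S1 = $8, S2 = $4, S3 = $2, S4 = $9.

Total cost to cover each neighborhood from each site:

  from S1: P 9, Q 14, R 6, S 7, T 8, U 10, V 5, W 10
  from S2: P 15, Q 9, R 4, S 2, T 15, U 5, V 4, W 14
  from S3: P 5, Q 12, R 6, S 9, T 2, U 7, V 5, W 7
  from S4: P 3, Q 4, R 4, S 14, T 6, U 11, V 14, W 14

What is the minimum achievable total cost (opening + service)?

Minimum total cost: 44

For any fixed open set, each neighborhood goes to its cheapest open site; total = fixed + service.
{S2, S3}: P→S3 5, Q→S2 9, R→S2 4, S→S2 2, T→S3 2, U→S2 5, V→S2 4, W→S3 7. Service 38; fixed 6; total 44.
{S2, S3, S4}: P→S4 3, Q→S4 4, R→S2 4, S→S2 2, T→S3 2, U→S2 5, V→S2 4, W→S3 7. Service 31; fixed 15; total 46.
{S1, S2, S3}: P→S3 5, Q→S2 9, R→S2 4, S→S2 2, T→S3 2, U→S2 5, V→S2 4, W→S3 7. Service 38; fixed 14; total 52.
{S1, S2, S3, S4}: P→S4 3, Q→S4 4, R→S2 4, S→S2 2, T→S3 2, U→S2 5, V→S2 4, W→S3 7. Service 31; fixed 23; total 54.
(All 15 nonempty subsets were checked; S2 and S3 is lowest.)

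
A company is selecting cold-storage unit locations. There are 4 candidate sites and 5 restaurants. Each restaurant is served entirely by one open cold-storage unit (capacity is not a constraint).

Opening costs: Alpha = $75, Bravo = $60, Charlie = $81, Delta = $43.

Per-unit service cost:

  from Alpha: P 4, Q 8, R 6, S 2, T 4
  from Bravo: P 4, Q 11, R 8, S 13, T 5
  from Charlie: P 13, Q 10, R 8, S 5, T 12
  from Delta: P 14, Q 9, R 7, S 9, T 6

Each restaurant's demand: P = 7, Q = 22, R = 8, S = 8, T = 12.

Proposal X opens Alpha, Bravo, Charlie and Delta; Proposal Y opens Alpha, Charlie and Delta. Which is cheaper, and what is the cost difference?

Proposal Y is cheaper by 60.

Proposal X: {Alpha, Bravo, Charlie, Delta}: P→Alpha 4·7=28, Q→Alpha 8·22=176, R→Alpha 6·8=48, S→Alpha 2·8=16, T→Alpha 4·12=48. Service 316; fixed 259; total 575.
Proposal Y: {Alpha, Charlie, Delta}: P→Alpha 4·7=28, Q→Alpha 8·22=176, R→Alpha 6·8=48, S→Alpha 2·8=16, T→Alpha 4·12=48. Service 316; fixed 199; total 515.
Difference: |575 − 515| = 60.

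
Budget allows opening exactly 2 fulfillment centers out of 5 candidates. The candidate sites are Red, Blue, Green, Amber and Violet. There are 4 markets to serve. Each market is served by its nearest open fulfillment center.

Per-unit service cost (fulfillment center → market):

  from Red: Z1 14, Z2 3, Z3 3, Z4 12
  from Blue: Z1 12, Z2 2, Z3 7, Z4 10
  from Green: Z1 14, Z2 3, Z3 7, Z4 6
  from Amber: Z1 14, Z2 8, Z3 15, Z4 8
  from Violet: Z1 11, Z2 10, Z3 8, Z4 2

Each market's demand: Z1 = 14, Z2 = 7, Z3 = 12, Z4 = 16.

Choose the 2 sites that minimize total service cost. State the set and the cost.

Choose Red and Violet; total service cost 243.

With exactly 2 open, each market uses its cheapest among the chosen.
{Red, Violet}: Z1→Violet 11·14=154, Z2→Red 3·7=21, Z3→Red 3·12=36, Z4→Violet 2·16=32. Service cost 243.
{Blue, Violet}: service cost 284
{Green, Violet}: service cost 291
Among all 10 size-2 choices, {Red, Violet} is lowest.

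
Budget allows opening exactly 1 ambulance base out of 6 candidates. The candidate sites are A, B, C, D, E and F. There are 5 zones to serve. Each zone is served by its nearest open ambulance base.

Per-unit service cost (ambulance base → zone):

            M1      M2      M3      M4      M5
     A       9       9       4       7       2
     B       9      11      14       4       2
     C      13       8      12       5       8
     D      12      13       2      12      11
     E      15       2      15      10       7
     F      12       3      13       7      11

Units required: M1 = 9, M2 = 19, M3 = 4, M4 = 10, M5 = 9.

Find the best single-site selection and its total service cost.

Choose A only; total service cost 356.

With exactly 1 open, each zone uses its cheapest among the chosen.
{A}: M1→A 9·9=81, M2→A 9·19=171, M3→A 4·4=16, M4→A 7·10=70, M5→A 2·9=18. Service cost 356.
{F}: service cost 386
{E}: service cost 396
Among all 6 size-1 choices, {A} is lowest.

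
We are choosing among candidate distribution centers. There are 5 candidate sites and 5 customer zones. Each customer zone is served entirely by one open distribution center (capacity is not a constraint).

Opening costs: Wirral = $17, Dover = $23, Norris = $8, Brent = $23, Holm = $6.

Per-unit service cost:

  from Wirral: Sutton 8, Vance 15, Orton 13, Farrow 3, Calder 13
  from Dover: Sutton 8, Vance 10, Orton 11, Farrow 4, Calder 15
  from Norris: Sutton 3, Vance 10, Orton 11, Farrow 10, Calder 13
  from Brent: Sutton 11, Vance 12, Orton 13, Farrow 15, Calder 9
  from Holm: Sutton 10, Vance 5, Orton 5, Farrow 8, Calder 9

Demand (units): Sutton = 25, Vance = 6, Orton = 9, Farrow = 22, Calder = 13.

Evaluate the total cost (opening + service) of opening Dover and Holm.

Each customer zone is assigned to its cheapest site among the open ones.
{Dover, Holm}: Sutton→Dover 8·25=200, Vance→Holm 5·6=30, Orton→Holm 5·9=45, Farrow→Dover 4·22=88, Calder→Holm 9·13=117. Service 480; fixed 29; total 509.

Total cost: 509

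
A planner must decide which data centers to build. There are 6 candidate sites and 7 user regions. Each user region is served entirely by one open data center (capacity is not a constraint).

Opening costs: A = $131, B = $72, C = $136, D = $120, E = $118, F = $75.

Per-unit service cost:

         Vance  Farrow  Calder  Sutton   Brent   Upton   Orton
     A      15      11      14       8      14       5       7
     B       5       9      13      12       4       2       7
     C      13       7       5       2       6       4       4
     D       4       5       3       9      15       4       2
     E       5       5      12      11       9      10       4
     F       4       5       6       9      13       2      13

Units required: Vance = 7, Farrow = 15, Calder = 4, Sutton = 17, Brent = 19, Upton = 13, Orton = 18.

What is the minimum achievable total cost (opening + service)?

For any fixed open set, each user region goes to its cheapest open site; total = fixed + service.
{B, C}: Vance→B 5·7=35, Farrow→C 7·15=105, Calder→C 5·4=20, Sutton→C 2·17=34, Brent→B 4·19=76, Upton→B 2·13=26, Orton→C 4·18=72. Service 368; fixed 208; total 576.
{C, F}: Vance→F 4·7=28, Farrow→F 5·15=75, Calder→C 5·4=20, Sutton→C 2·17=34, Brent→C 6·19=114, Upton→F 2·13=26, Orton→C 4·18=72. Service 369; fixed 211; total 580.
{B, D}: Vance→D 4·7=28, Farrow→D 5·15=75, Calder→D 3·4=12, Sutton→D 9·17=153, Brent→B 4·19=76, Upton→B 2·13=26, Orton→D 2·18=36. Service 406; fixed 192; total 598.
{A, B, C, D, E, F}: service 287 + fixed 652 = 939
No other subset beats 576.

Minimum total cost: 576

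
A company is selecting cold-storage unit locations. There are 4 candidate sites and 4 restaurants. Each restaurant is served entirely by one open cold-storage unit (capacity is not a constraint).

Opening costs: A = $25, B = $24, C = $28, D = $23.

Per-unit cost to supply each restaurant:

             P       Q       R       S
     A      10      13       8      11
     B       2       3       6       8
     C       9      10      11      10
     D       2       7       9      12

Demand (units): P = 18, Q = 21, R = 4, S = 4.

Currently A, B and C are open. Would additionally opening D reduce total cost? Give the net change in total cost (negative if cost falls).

Current service cost with {A, B, C}: 155.
Adding D: each restaurant re-picks its cheapest; new service cost 155, saving 0.
Extra fixed cost: 23. Net change = 23 − 0 = 23.
(Totals: 232 → 255.)

No — net change +23 (cost rises by 23).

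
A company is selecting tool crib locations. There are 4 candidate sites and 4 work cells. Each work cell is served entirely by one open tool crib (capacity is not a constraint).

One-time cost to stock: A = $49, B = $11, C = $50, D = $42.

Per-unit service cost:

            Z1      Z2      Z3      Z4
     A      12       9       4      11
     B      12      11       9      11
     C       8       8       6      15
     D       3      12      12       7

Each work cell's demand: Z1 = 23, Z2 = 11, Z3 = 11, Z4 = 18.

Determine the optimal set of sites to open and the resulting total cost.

For any fixed open set, each work cell goes to its cheapest open site; total = fixed + service.
{A, D}: Z1→D 3·23=69, Z2→A 9·11=99, Z3→A 4·11=44, Z4→D 7·18=126. Service 338; fixed 91; total 429.
{A, B, D}: Z1→D 3·23=69, Z2→A 9·11=99, Z3→A 4·11=44, Z4→D 7·18=126. Service 338; fixed 102; total 440.
{C, D}: Z1→D 3·23=69, Z2→C 8·11=88, Z3→C 6·11=66, Z4→D 7·18=126. Service 349; fixed 92; total 441.
{A, B, C, D}: service 327 + fixed 152 = 479
No other subset beats 429.

Open A and D; minimum total cost 429.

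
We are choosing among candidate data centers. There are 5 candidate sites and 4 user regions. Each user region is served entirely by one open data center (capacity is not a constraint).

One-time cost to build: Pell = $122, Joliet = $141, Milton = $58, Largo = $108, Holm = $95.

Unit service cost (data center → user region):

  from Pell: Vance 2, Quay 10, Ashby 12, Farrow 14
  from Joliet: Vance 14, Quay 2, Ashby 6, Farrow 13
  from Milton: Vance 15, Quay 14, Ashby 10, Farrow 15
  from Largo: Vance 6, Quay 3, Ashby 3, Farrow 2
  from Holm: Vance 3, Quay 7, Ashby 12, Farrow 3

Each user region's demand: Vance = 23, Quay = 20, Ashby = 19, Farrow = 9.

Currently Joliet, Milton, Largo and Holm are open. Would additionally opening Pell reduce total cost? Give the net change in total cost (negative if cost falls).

No — net change +99 (cost rises by 99).

Current service cost with {Joliet, Milton, Largo, Holm}: 184.
Adding Pell: each user region re-picks its cheapest; new service cost 161, saving 23.
Extra fixed cost: 122. Net change = 122 − 23 = 99.
(Totals: 586 → 685.)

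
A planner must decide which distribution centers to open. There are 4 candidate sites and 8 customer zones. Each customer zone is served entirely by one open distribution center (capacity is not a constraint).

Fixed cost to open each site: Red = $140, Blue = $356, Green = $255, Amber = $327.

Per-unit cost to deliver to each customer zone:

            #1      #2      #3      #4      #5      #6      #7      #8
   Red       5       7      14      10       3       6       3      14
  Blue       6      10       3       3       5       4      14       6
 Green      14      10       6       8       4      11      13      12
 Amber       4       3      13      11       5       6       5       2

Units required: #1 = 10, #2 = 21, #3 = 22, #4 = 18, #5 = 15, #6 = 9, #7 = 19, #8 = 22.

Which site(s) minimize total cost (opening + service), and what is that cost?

For any fixed open set, each customer zone goes to its cheapest open site; total = fixed + service.
{Red, Blue}: #1→Red 5·10=50, #2→Red 7·21=147, #3→Blue 3·22=66, #4→Blue 3·18=54, #5→Red 3·15=45, #6→Blue 4·9=36, #7→Red 3·19=57, #8→Blue 6·22=132. Service 587; fixed 496; total 1083.
{Blue, Amber}: #1→Amber 4·10=40, #2→Amber 3·21=63, #3→Blue 3·22=66, #4→Blue 3·18=54, #5→Blue 5·15=75, #6→Blue 4·9=36, #7→Amber 5·19=95, #8→Amber 2·22=44. Service 473; fixed 683; total 1156.
{Amber}: service 855 + fixed 327 = 1182
{Red, Blue, Green, Amber}: #1→Amber 4·10=40, #2→Amber 3·21=63, #3→Blue 3·22=66, #4→Blue 3·18=54, #5→Red 3·15=45, #6→Blue 4·9=36, #7→Red 3·19=57, #8→Amber 2·22=44. Service 405; fixed 1078; total 1483.
No other subset beats 1083.

Open Red and Blue; minimum total cost 1083.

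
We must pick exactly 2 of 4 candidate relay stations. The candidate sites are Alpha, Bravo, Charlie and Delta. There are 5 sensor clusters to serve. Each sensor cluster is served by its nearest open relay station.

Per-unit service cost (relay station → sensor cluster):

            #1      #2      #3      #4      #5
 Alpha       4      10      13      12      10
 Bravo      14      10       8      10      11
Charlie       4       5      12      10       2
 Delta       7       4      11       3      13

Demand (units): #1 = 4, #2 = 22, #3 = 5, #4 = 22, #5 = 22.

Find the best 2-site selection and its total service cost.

Choose Charlie and Delta; total service cost 269.

With exactly 2 open, each sensor cluster uses its cheapest among the chosen.
{Charlie, Delta}: #1→Charlie 4·4=16, #2→Delta 4·22=88, #3→Delta 11·5=55, #4→Delta 3·22=66, #5→Charlie 2·22=44. Service cost 269.
{Bravo, Charlie}: service cost 430
{Alpha, Delta}: service cost 445
Among all 6 size-2 choices, {Charlie, Delta} is lowest.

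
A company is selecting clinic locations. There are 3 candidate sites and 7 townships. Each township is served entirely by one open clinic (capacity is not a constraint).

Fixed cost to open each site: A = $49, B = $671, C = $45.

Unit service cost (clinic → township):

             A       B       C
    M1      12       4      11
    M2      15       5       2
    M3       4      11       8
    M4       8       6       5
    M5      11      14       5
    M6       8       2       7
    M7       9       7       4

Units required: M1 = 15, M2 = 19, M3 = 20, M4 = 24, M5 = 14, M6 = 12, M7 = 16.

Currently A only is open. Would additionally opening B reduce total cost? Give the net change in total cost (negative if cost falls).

Current service cost with {A}: 1131.
Adding B: each township re-picks its cheapest; new service cost 669, saving 462.
Extra fixed cost: 671. Net change = 671 − 462 = 209.
(Totals: 1180 → 1389.)

No — net change +209 (cost rises by 209).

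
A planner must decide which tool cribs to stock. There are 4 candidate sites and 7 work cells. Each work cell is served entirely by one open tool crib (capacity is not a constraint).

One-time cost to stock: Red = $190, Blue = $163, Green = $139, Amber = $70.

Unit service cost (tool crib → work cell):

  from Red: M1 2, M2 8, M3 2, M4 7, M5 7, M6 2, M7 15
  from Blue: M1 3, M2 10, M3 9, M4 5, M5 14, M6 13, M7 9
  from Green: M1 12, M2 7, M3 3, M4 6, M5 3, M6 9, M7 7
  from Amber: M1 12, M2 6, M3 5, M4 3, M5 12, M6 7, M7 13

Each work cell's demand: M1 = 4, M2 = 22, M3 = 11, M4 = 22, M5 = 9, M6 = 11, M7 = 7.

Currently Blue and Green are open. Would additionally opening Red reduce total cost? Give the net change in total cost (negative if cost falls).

No — net change +98 (cost rises by 98).

Current service cost with {Blue, Green}: 484.
Adding Red: each work cell re-picks its cheapest; new service cost 392, saving 92.
Extra fixed cost: 190. Net change = 190 − 92 = 98.
(Totals: 786 → 884.)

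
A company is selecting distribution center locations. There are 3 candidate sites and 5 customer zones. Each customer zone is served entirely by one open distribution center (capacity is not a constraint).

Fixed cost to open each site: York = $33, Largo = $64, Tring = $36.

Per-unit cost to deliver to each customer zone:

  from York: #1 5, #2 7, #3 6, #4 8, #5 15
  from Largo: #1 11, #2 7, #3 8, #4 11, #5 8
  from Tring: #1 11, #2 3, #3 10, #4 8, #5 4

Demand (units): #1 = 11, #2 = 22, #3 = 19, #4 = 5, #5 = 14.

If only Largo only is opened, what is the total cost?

Each customer zone is assigned to its cheapest site among the open ones.
{Largo}: #1→Largo 11·11=121, #2→Largo 7·22=154, #3→Largo 8·19=152, #4→Largo 11·5=55, #5→Largo 8·14=112. Service 594; fixed 64; total 658.

Total cost: 658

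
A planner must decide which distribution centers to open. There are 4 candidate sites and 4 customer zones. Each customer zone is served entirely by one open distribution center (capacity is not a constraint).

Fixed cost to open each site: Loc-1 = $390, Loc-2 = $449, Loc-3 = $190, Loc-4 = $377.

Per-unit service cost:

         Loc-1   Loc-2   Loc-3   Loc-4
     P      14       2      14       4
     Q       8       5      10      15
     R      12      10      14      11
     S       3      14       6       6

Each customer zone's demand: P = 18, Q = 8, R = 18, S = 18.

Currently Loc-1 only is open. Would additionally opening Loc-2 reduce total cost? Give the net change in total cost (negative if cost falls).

Current service cost with {Loc-1}: 586.
Adding Loc-2: each customer zone re-picks its cheapest; new service cost 310, saving 276.
Extra fixed cost: 449. Net change = 449 − 276 = 173.
(Totals: 976 → 1149.)

No — net change +173 (cost rises by 173).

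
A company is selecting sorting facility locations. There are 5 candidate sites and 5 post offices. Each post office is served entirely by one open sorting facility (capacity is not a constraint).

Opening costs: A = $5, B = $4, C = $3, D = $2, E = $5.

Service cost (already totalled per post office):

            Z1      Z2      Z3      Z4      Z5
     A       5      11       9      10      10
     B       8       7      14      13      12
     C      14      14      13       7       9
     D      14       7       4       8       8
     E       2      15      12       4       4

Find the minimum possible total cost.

For any fixed open set, each post office goes to its cheapest open site; total = fixed + service.
{D, E}: Z1→E 2, Z2→D 7, Z3→D 4, Z4→E 4, Z5→E 4. Service 21; fixed 7; total 28.
{C, D, E}: service 21 + fixed 10 = 31
{B, D, E}: service 21 + fixed 11 = 32
{A, B, C, D, E}: Z1→E 2, Z2→B 7, Z3→D 4, Z4→E 4, Z5→E 4. Service 21; fixed 19; total 40.
No other subset beats 28.

Minimum total cost: 28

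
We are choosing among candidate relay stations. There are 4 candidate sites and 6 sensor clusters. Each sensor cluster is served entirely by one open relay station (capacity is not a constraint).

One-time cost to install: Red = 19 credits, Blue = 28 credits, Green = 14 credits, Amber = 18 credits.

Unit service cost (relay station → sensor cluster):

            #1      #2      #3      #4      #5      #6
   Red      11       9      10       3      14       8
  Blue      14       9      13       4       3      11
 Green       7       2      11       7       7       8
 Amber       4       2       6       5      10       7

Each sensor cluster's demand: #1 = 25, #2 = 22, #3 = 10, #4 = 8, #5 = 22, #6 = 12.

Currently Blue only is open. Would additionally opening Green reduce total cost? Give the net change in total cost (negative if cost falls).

Current service cost with {Blue}: 908.
Adding Green: each sensor cluster re-picks its cheapest; new service cost 523, saving 385.
Extra fixed cost: 14. Net change = 14 − 385 = -371.
(Totals: 936 → 565.)

Yes — net change −371 (cost falls by 371).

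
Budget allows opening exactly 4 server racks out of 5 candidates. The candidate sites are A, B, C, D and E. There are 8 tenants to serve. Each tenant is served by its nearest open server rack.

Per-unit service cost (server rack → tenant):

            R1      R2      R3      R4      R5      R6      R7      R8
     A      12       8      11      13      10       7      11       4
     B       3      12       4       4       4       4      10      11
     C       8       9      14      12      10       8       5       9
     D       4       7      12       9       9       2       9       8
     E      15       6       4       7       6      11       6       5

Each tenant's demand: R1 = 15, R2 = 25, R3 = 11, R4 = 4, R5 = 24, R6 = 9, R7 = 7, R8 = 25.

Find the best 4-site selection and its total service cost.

Choose A, B, D and E; total service cost 511.

With exactly 4 open, each tenant uses its cheapest among the chosen.
{A, B, D, E}: R1→B 3·15=45, R2→E 6·25=150, R3→B 4·11=44, R4→B 4·4=16, R5→B 4·24=96, R6→D 2·9=18, R7→E 6·7=42, R8→A 4·25=100. Service cost 511.
{A, B, C, E}: service cost 522
{A, B, C, D}: service cost 529
Among all 5 size-4 choices, {A, B, D, E} is lowest.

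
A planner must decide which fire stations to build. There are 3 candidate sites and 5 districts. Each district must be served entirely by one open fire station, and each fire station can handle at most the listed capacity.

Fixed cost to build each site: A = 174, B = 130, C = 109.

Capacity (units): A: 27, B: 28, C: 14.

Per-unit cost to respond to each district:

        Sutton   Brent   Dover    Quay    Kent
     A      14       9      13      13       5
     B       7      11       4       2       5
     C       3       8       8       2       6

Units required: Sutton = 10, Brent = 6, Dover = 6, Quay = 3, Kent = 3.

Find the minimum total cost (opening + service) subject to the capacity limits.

Open {B}: Sutton→B 7·10=70, Brent→B 11·6=66, Dover→B 4·6=24, Quay→B 2·3=6, Kent→B 5·3=15.
Loads: B carries 28/28. Service 181; fixed 130; total 311.
Next best feasible plan costs 380.

Minimum total cost: 311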